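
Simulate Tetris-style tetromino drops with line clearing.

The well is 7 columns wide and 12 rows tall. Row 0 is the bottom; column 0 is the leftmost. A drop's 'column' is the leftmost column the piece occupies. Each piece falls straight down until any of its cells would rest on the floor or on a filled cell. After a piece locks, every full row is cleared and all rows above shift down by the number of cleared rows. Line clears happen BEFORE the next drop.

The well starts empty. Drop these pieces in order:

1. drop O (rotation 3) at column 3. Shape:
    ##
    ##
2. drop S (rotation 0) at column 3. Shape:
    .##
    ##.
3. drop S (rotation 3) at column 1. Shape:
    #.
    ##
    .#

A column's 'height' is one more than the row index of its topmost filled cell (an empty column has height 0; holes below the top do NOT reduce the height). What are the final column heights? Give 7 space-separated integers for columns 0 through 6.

Answer: 0 3 2 3 4 4 0

Derivation:
Drop 1: O rot3 at col 3 lands with bottom-row=0; cleared 0 line(s) (total 0); column heights now [0 0 0 2 2 0 0], max=2
Drop 2: S rot0 at col 3 lands with bottom-row=2; cleared 0 line(s) (total 0); column heights now [0 0 0 3 4 4 0], max=4
Drop 3: S rot3 at col 1 lands with bottom-row=0; cleared 0 line(s) (total 0); column heights now [0 3 2 3 4 4 0], max=4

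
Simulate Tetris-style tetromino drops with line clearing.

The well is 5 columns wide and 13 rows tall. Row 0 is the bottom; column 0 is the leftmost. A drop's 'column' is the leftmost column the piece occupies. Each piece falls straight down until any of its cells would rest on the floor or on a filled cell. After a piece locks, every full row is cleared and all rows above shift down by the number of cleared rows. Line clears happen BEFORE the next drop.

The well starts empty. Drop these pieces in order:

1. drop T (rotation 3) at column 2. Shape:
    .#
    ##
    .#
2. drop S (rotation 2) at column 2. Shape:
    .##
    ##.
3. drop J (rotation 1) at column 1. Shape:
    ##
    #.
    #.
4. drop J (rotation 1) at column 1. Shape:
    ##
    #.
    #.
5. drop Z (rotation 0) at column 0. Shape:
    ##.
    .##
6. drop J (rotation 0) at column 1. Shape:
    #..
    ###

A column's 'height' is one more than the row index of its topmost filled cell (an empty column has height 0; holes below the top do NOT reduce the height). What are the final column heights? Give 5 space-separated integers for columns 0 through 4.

Drop 1: T rot3 at col 2 lands with bottom-row=0; cleared 0 line(s) (total 0); column heights now [0 0 2 3 0], max=3
Drop 2: S rot2 at col 2 lands with bottom-row=3; cleared 0 line(s) (total 0); column heights now [0 0 4 5 5], max=5
Drop 3: J rot1 at col 1 lands with bottom-row=2; cleared 0 line(s) (total 0); column heights now [0 5 5 5 5], max=5
Drop 4: J rot1 at col 1 lands with bottom-row=5; cleared 0 line(s) (total 0); column heights now [0 8 8 5 5], max=8
Drop 5: Z rot0 at col 0 lands with bottom-row=8; cleared 0 line(s) (total 0); column heights now [10 10 9 5 5], max=10
Drop 6: J rot0 at col 1 lands with bottom-row=10; cleared 0 line(s) (total 0); column heights now [10 12 11 11 5], max=12

Answer: 10 12 11 11 5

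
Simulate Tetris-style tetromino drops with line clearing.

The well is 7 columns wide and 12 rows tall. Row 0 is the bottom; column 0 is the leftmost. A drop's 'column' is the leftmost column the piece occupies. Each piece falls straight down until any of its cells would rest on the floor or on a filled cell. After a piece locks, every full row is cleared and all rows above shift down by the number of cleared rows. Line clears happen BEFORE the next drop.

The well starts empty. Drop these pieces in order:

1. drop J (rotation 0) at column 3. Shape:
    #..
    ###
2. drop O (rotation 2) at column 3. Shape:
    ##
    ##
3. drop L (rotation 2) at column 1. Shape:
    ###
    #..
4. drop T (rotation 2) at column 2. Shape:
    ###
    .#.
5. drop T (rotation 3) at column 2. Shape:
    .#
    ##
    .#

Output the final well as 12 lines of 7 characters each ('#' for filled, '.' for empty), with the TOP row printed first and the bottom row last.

Drop 1: J rot0 at col 3 lands with bottom-row=0; cleared 0 line(s) (total 0); column heights now [0 0 0 2 1 1 0], max=2
Drop 2: O rot2 at col 3 lands with bottom-row=2; cleared 0 line(s) (total 0); column heights now [0 0 0 4 4 1 0], max=4
Drop 3: L rot2 at col 1 lands with bottom-row=3; cleared 0 line(s) (total 0); column heights now [0 5 5 5 4 1 0], max=5
Drop 4: T rot2 at col 2 lands with bottom-row=5; cleared 0 line(s) (total 0); column heights now [0 5 7 7 7 1 0], max=7
Drop 5: T rot3 at col 2 lands with bottom-row=7; cleared 0 line(s) (total 0); column heights now [0 5 9 10 7 1 0], max=10

Answer: .......
.......
...#...
..##...
...#...
..###..
...#...
.###...
.#.##..
...##..
...#...
...###.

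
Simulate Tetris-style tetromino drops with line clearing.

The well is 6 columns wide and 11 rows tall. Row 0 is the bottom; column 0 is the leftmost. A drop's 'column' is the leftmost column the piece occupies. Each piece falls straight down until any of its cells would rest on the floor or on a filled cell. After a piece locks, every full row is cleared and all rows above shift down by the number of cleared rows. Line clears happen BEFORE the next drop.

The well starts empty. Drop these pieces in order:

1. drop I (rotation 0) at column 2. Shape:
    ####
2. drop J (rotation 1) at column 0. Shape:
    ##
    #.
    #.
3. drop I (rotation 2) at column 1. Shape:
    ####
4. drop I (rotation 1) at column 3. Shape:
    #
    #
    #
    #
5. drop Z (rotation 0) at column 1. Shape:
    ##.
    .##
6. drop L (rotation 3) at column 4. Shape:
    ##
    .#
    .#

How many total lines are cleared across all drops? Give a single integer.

Drop 1: I rot0 at col 2 lands with bottom-row=0; cleared 0 line(s) (total 0); column heights now [0 0 1 1 1 1], max=1
Drop 2: J rot1 at col 0 lands with bottom-row=0; cleared 0 line(s) (total 0); column heights now [3 3 1 1 1 1], max=3
Drop 3: I rot2 at col 1 lands with bottom-row=3; cleared 0 line(s) (total 0); column heights now [3 4 4 4 4 1], max=4
Drop 4: I rot1 at col 3 lands with bottom-row=4; cleared 0 line(s) (total 0); column heights now [3 4 4 8 4 1], max=8
Drop 5: Z rot0 at col 1 lands with bottom-row=8; cleared 0 line(s) (total 0); column heights now [3 10 10 9 4 1], max=10
Drop 6: L rot3 at col 4 lands with bottom-row=2; cleared 0 line(s) (total 0); column heights now [3 10 10 9 5 5], max=10

Answer: 0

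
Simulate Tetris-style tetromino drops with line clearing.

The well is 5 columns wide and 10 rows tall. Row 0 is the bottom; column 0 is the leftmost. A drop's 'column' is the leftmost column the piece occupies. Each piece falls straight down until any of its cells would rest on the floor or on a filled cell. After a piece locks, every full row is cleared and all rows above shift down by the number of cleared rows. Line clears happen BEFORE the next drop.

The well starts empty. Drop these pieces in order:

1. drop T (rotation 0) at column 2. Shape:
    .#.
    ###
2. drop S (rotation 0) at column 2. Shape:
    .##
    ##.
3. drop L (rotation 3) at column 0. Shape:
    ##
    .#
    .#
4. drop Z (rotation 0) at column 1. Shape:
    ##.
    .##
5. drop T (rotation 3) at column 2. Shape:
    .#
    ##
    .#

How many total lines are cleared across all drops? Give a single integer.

Answer: 0

Derivation:
Drop 1: T rot0 at col 2 lands with bottom-row=0; cleared 0 line(s) (total 0); column heights now [0 0 1 2 1], max=2
Drop 2: S rot0 at col 2 lands with bottom-row=2; cleared 0 line(s) (total 0); column heights now [0 0 3 4 4], max=4
Drop 3: L rot3 at col 0 lands with bottom-row=0; cleared 0 line(s) (total 0); column heights now [3 3 3 4 4], max=4
Drop 4: Z rot0 at col 1 lands with bottom-row=4; cleared 0 line(s) (total 0); column heights now [3 6 6 5 4], max=6
Drop 5: T rot3 at col 2 lands with bottom-row=5; cleared 0 line(s) (total 0); column heights now [3 6 7 8 4], max=8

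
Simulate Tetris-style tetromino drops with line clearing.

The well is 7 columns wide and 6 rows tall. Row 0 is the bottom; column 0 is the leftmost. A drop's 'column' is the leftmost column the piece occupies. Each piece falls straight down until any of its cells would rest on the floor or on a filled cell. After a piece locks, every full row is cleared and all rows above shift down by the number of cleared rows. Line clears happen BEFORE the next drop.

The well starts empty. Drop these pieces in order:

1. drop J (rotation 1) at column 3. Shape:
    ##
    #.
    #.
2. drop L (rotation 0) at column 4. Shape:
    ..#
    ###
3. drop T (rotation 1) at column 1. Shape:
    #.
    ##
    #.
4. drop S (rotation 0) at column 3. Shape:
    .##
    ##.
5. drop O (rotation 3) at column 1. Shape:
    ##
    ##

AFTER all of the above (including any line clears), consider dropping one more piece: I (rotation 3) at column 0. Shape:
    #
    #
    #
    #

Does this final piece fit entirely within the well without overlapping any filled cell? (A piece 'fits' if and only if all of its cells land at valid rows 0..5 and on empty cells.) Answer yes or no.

Answer: yes

Derivation:
Drop 1: J rot1 at col 3 lands with bottom-row=0; cleared 0 line(s) (total 0); column heights now [0 0 0 3 3 0 0], max=3
Drop 2: L rot0 at col 4 lands with bottom-row=3; cleared 0 line(s) (total 0); column heights now [0 0 0 3 4 4 5], max=5
Drop 3: T rot1 at col 1 lands with bottom-row=0; cleared 0 line(s) (total 0); column heights now [0 3 2 3 4 4 5], max=5
Drop 4: S rot0 at col 3 lands with bottom-row=4; cleared 0 line(s) (total 0); column heights now [0 3 2 5 6 6 5], max=6
Drop 5: O rot3 at col 1 lands with bottom-row=3; cleared 0 line(s) (total 0); column heights now [0 5 5 5 6 6 5], max=6
Test piece I rot3 at col 0 (width 1): heights before test = [0 5 5 5 6 6 5]; fits = True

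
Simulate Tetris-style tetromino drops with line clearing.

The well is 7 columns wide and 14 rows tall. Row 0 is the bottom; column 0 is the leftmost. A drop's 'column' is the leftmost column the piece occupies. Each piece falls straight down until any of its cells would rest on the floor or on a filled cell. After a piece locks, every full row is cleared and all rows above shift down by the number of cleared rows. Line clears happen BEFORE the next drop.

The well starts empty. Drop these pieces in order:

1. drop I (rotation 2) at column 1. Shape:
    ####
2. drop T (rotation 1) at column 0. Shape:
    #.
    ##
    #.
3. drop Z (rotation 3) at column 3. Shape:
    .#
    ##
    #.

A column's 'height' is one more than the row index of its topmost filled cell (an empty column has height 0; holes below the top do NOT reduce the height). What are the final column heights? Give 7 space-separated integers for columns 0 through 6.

Drop 1: I rot2 at col 1 lands with bottom-row=0; cleared 0 line(s) (total 0); column heights now [0 1 1 1 1 0 0], max=1
Drop 2: T rot1 at col 0 lands with bottom-row=0; cleared 0 line(s) (total 0); column heights now [3 2 1 1 1 0 0], max=3
Drop 3: Z rot3 at col 3 lands with bottom-row=1; cleared 0 line(s) (total 0); column heights now [3 2 1 3 4 0 0], max=4

Answer: 3 2 1 3 4 0 0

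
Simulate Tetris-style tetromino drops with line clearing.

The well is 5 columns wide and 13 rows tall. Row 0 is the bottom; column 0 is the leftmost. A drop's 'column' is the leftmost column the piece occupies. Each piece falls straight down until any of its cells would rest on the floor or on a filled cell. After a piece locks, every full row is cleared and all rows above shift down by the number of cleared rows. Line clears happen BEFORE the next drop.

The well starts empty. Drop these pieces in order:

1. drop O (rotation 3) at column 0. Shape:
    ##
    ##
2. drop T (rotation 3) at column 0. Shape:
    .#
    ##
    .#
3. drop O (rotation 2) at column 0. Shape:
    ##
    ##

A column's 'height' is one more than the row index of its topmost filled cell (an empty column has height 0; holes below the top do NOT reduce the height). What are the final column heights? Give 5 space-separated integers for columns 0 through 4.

Drop 1: O rot3 at col 0 lands with bottom-row=0; cleared 0 line(s) (total 0); column heights now [2 2 0 0 0], max=2
Drop 2: T rot3 at col 0 lands with bottom-row=2; cleared 0 line(s) (total 0); column heights now [4 5 0 0 0], max=5
Drop 3: O rot2 at col 0 lands with bottom-row=5; cleared 0 line(s) (total 0); column heights now [7 7 0 0 0], max=7

Answer: 7 7 0 0 0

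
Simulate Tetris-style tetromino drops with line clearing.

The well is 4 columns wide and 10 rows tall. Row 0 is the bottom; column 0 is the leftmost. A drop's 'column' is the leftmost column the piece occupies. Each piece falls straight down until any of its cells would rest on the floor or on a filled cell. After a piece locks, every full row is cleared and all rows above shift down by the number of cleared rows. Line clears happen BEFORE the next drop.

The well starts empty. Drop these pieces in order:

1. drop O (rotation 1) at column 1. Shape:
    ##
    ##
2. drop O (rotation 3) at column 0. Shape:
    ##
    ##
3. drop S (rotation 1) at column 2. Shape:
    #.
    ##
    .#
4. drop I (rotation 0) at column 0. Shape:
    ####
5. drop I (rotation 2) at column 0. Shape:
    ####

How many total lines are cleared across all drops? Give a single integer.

Answer: 3

Derivation:
Drop 1: O rot1 at col 1 lands with bottom-row=0; cleared 0 line(s) (total 0); column heights now [0 2 2 0], max=2
Drop 2: O rot3 at col 0 lands with bottom-row=2; cleared 0 line(s) (total 0); column heights now [4 4 2 0], max=4
Drop 3: S rot1 at col 2 lands with bottom-row=1; cleared 1 line(s) (total 1); column heights now [3 3 3 2], max=3
Drop 4: I rot0 at col 0 lands with bottom-row=3; cleared 1 line(s) (total 2); column heights now [3 3 3 2], max=3
Drop 5: I rot2 at col 0 lands with bottom-row=3; cleared 1 line(s) (total 3); column heights now [3 3 3 2], max=3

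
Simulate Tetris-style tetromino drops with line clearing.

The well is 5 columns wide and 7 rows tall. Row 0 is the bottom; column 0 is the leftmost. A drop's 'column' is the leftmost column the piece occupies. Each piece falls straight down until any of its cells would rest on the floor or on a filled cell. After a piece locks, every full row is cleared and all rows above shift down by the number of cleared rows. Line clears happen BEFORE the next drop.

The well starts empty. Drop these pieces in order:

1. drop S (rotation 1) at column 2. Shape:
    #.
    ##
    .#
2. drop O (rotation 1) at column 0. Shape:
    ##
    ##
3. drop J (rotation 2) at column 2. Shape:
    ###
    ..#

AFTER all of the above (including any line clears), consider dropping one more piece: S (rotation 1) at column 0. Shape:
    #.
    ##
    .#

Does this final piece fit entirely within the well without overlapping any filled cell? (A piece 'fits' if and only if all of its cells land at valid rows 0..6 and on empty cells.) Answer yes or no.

Drop 1: S rot1 at col 2 lands with bottom-row=0; cleared 0 line(s) (total 0); column heights now [0 0 3 2 0], max=3
Drop 2: O rot1 at col 0 lands with bottom-row=0; cleared 0 line(s) (total 0); column heights now [2 2 3 2 0], max=3
Drop 3: J rot2 at col 2 lands with bottom-row=2; cleared 0 line(s) (total 0); column heights now [2 2 4 4 4], max=4
Test piece S rot1 at col 0 (width 2): heights before test = [2 2 4 4 4]; fits = True

Answer: yes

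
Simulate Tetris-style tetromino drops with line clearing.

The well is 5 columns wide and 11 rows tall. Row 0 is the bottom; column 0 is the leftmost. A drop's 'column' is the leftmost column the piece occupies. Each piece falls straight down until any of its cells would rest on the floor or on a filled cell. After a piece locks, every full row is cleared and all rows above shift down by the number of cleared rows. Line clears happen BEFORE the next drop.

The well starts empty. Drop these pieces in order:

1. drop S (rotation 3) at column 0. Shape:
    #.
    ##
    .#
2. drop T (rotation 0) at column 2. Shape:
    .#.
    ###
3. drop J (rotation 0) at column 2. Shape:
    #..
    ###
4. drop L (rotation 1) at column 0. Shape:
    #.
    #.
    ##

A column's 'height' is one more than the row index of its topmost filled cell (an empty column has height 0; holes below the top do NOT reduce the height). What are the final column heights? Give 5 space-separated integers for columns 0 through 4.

Drop 1: S rot3 at col 0 lands with bottom-row=0; cleared 0 line(s) (total 0); column heights now [3 2 0 0 0], max=3
Drop 2: T rot0 at col 2 lands with bottom-row=0; cleared 0 line(s) (total 0); column heights now [3 2 1 2 1], max=3
Drop 3: J rot0 at col 2 lands with bottom-row=2; cleared 0 line(s) (total 0); column heights now [3 2 4 3 3], max=4
Drop 4: L rot1 at col 0 lands with bottom-row=3; cleared 0 line(s) (total 0); column heights now [6 4 4 3 3], max=6

Answer: 6 4 4 3 3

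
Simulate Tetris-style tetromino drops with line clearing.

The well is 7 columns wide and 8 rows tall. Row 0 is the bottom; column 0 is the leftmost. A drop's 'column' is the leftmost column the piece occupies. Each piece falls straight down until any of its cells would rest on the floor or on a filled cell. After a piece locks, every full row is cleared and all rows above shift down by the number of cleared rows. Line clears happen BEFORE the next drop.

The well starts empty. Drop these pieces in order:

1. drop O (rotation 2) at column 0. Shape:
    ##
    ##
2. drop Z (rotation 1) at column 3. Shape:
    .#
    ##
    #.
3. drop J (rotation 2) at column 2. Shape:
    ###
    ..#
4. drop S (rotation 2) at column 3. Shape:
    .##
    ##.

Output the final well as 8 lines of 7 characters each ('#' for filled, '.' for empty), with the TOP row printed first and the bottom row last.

Answer: .......
....##.
...##..
..###..
....#..
....#..
##.##..
##.#...

Derivation:
Drop 1: O rot2 at col 0 lands with bottom-row=0; cleared 0 line(s) (total 0); column heights now [2 2 0 0 0 0 0], max=2
Drop 2: Z rot1 at col 3 lands with bottom-row=0; cleared 0 line(s) (total 0); column heights now [2 2 0 2 3 0 0], max=3
Drop 3: J rot2 at col 2 lands with bottom-row=3; cleared 0 line(s) (total 0); column heights now [2 2 5 5 5 0 0], max=5
Drop 4: S rot2 at col 3 lands with bottom-row=5; cleared 0 line(s) (total 0); column heights now [2 2 5 6 7 7 0], max=7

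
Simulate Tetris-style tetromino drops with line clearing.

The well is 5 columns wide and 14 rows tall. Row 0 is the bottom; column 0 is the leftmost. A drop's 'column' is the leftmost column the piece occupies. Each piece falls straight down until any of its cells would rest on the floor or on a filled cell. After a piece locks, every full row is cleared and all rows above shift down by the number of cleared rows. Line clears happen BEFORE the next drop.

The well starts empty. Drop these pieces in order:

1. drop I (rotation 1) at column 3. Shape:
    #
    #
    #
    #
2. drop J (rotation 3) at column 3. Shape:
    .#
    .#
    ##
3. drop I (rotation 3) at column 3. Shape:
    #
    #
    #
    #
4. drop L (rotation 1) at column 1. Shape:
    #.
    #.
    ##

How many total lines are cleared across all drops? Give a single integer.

Answer: 0

Derivation:
Drop 1: I rot1 at col 3 lands with bottom-row=0; cleared 0 line(s) (total 0); column heights now [0 0 0 4 0], max=4
Drop 2: J rot3 at col 3 lands with bottom-row=4; cleared 0 line(s) (total 0); column heights now [0 0 0 5 7], max=7
Drop 3: I rot3 at col 3 lands with bottom-row=5; cleared 0 line(s) (total 0); column heights now [0 0 0 9 7], max=9
Drop 4: L rot1 at col 1 lands with bottom-row=0; cleared 0 line(s) (total 0); column heights now [0 3 1 9 7], max=9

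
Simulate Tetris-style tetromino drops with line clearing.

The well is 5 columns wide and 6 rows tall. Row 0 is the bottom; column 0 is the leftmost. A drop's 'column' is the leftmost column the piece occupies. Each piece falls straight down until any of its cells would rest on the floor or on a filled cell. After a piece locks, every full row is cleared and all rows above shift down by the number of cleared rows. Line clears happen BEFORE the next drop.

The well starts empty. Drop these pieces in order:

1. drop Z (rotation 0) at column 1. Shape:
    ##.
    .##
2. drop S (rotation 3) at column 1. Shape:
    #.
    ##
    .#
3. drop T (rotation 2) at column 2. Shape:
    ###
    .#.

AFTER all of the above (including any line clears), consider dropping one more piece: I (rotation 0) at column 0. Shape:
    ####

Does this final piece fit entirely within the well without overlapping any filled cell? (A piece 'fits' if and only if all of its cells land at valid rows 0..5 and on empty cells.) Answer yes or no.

Answer: yes

Derivation:
Drop 1: Z rot0 at col 1 lands with bottom-row=0; cleared 0 line(s) (total 0); column heights now [0 2 2 1 0], max=2
Drop 2: S rot3 at col 1 lands with bottom-row=2; cleared 0 line(s) (total 0); column heights now [0 5 4 1 0], max=5
Drop 3: T rot2 at col 2 lands with bottom-row=3; cleared 0 line(s) (total 0); column heights now [0 5 5 5 5], max=5
Test piece I rot0 at col 0 (width 4): heights before test = [0 5 5 5 5]; fits = True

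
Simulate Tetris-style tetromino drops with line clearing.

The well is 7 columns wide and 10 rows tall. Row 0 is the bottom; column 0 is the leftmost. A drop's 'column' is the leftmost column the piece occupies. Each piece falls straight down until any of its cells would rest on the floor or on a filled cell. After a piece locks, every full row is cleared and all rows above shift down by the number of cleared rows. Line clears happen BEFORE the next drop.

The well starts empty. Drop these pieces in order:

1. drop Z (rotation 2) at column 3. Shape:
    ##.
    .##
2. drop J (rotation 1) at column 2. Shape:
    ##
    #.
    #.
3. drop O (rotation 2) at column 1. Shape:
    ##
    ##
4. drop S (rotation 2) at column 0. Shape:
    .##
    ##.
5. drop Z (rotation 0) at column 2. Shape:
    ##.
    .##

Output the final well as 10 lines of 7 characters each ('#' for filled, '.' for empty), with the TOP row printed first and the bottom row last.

Answer: .......
.......
..##...
.####..
##.....
.##....
.##....
..##...
..###..
..#.##.

Derivation:
Drop 1: Z rot2 at col 3 lands with bottom-row=0; cleared 0 line(s) (total 0); column heights now [0 0 0 2 2 1 0], max=2
Drop 2: J rot1 at col 2 lands with bottom-row=0; cleared 0 line(s) (total 0); column heights now [0 0 3 3 2 1 0], max=3
Drop 3: O rot2 at col 1 lands with bottom-row=3; cleared 0 line(s) (total 0); column heights now [0 5 5 3 2 1 0], max=5
Drop 4: S rot2 at col 0 lands with bottom-row=5; cleared 0 line(s) (total 0); column heights now [6 7 7 3 2 1 0], max=7
Drop 5: Z rot0 at col 2 lands with bottom-row=6; cleared 0 line(s) (total 0); column heights now [6 7 8 8 7 1 0], max=8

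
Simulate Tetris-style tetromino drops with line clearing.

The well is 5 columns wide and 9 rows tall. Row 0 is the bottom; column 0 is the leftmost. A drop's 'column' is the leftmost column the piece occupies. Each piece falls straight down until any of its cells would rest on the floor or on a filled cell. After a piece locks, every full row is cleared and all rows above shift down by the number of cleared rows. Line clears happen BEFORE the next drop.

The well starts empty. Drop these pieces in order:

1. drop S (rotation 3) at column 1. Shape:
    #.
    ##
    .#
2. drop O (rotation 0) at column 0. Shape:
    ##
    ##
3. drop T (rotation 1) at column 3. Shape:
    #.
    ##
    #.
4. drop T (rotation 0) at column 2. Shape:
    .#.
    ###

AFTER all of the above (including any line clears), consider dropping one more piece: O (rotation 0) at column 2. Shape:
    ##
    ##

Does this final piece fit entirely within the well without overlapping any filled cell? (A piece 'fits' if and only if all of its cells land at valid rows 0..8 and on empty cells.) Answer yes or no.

Answer: yes

Derivation:
Drop 1: S rot3 at col 1 lands with bottom-row=0; cleared 0 line(s) (total 0); column heights now [0 3 2 0 0], max=3
Drop 2: O rot0 at col 0 lands with bottom-row=3; cleared 0 line(s) (total 0); column heights now [5 5 2 0 0], max=5
Drop 3: T rot1 at col 3 lands with bottom-row=0; cleared 0 line(s) (total 0); column heights now [5 5 2 3 2], max=5
Drop 4: T rot0 at col 2 lands with bottom-row=3; cleared 1 line(s) (total 1); column heights now [4 4 2 4 2], max=4
Test piece O rot0 at col 2 (width 2): heights before test = [4 4 2 4 2]; fits = True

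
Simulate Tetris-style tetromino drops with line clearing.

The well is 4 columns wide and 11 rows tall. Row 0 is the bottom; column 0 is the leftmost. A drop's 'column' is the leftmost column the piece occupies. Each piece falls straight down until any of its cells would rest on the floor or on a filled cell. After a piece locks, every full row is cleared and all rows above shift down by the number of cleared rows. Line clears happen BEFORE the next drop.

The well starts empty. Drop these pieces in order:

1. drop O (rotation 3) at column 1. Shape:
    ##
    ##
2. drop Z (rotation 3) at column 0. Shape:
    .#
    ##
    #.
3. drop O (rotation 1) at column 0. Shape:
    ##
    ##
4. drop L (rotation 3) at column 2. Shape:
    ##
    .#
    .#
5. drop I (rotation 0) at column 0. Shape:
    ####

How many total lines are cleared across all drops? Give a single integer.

Answer: 3

Derivation:
Drop 1: O rot3 at col 1 lands with bottom-row=0; cleared 0 line(s) (total 0); column heights now [0 2 2 0], max=2
Drop 2: Z rot3 at col 0 lands with bottom-row=1; cleared 0 line(s) (total 0); column heights now [3 4 2 0], max=4
Drop 3: O rot1 at col 0 lands with bottom-row=4; cleared 0 line(s) (total 0); column heights now [6 6 2 0], max=6
Drop 4: L rot3 at col 2 lands with bottom-row=0; cleared 2 line(s) (total 2); column heights now [4 4 1 1], max=4
Drop 5: I rot0 at col 0 lands with bottom-row=4; cleared 1 line(s) (total 3); column heights now [4 4 1 1], max=4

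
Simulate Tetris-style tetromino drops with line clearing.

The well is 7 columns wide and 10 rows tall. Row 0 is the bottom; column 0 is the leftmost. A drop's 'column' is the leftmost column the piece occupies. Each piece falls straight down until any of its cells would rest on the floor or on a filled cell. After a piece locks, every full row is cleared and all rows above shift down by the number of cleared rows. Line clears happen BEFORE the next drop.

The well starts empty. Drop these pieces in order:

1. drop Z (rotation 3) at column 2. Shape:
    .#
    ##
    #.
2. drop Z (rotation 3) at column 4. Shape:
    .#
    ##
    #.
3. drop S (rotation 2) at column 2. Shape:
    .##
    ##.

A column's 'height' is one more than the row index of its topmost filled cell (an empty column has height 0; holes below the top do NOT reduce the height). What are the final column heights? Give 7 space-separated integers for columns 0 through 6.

Answer: 0 0 4 5 5 3 0

Derivation:
Drop 1: Z rot3 at col 2 lands with bottom-row=0; cleared 0 line(s) (total 0); column heights now [0 0 2 3 0 0 0], max=3
Drop 2: Z rot3 at col 4 lands with bottom-row=0; cleared 0 line(s) (total 0); column heights now [0 0 2 3 2 3 0], max=3
Drop 3: S rot2 at col 2 lands with bottom-row=3; cleared 0 line(s) (total 0); column heights now [0 0 4 5 5 3 0], max=5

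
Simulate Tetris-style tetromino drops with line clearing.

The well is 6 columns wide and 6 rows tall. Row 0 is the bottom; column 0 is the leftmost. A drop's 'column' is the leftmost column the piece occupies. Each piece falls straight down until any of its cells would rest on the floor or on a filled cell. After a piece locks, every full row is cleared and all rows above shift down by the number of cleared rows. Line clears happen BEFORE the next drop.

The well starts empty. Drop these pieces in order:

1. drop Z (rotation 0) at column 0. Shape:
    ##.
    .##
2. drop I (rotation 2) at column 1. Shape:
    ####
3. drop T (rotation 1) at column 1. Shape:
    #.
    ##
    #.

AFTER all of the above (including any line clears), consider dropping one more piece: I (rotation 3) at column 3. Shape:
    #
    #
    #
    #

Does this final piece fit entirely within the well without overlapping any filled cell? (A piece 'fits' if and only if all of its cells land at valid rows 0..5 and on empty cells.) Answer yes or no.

Answer: no

Derivation:
Drop 1: Z rot0 at col 0 lands with bottom-row=0; cleared 0 line(s) (total 0); column heights now [2 2 1 0 0 0], max=2
Drop 2: I rot2 at col 1 lands with bottom-row=2; cleared 0 line(s) (total 0); column heights now [2 3 3 3 3 0], max=3
Drop 3: T rot1 at col 1 lands with bottom-row=3; cleared 0 line(s) (total 0); column heights now [2 6 5 3 3 0], max=6
Test piece I rot3 at col 3 (width 1): heights before test = [2 6 5 3 3 0]; fits = False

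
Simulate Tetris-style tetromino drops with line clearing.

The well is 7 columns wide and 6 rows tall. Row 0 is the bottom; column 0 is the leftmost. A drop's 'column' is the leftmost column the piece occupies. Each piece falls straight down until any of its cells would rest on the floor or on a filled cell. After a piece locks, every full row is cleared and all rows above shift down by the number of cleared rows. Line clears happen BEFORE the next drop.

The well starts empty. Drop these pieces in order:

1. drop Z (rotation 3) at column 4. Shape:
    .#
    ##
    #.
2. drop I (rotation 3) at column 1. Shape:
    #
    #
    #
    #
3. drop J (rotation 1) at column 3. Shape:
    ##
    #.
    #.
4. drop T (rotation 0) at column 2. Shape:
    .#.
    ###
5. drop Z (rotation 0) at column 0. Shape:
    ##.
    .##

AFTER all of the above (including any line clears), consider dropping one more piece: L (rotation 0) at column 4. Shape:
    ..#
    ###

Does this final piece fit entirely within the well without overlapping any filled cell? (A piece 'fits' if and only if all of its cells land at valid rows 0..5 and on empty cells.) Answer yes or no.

Answer: yes

Derivation:
Drop 1: Z rot3 at col 4 lands with bottom-row=0; cleared 0 line(s) (total 0); column heights now [0 0 0 0 2 3 0], max=3
Drop 2: I rot3 at col 1 lands with bottom-row=0; cleared 0 line(s) (total 0); column heights now [0 4 0 0 2 3 0], max=4
Drop 3: J rot1 at col 3 lands with bottom-row=0; cleared 0 line(s) (total 0); column heights now [0 4 0 3 3 3 0], max=4
Drop 4: T rot0 at col 2 lands with bottom-row=3; cleared 0 line(s) (total 0); column heights now [0 4 4 5 4 3 0], max=5
Drop 5: Z rot0 at col 0 lands with bottom-row=4; cleared 0 line(s) (total 0); column heights now [6 6 5 5 4 3 0], max=6
Test piece L rot0 at col 4 (width 3): heights before test = [6 6 5 5 4 3 0]; fits = True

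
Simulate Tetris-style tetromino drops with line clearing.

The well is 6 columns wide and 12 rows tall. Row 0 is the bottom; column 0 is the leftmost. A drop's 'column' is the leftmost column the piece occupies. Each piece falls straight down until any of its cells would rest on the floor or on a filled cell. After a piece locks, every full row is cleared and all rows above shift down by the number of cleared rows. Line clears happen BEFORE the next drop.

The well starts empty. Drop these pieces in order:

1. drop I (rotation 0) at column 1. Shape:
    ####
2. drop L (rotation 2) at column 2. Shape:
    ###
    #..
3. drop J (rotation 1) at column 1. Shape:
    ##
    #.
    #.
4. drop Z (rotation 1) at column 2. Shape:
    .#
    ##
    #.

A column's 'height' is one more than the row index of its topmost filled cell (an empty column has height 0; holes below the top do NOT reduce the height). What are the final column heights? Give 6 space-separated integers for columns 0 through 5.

Drop 1: I rot0 at col 1 lands with bottom-row=0; cleared 0 line(s) (total 0); column heights now [0 1 1 1 1 0], max=1
Drop 2: L rot2 at col 2 lands with bottom-row=1; cleared 0 line(s) (total 0); column heights now [0 1 3 3 3 0], max=3
Drop 3: J rot1 at col 1 lands with bottom-row=1; cleared 0 line(s) (total 0); column heights now [0 4 4 3 3 0], max=4
Drop 4: Z rot1 at col 2 lands with bottom-row=4; cleared 0 line(s) (total 0); column heights now [0 4 6 7 3 0], max=7

Answer: 0 4 6 7 3 0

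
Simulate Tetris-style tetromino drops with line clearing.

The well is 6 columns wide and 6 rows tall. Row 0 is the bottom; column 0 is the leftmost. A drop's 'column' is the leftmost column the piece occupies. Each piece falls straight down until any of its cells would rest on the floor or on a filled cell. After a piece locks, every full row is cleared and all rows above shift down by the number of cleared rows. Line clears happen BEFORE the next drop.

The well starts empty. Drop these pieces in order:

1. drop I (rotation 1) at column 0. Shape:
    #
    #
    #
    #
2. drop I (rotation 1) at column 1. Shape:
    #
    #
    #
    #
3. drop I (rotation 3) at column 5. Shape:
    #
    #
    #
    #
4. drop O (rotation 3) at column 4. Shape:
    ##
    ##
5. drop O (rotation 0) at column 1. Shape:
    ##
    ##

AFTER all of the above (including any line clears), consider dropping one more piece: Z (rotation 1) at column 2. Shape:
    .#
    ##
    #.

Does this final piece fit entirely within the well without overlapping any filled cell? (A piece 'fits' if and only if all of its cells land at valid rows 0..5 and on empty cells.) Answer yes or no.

Drop 1: I rot1 at col 0 lands with bottom-row=0; cleared 0 line(s) (total 0); column heights now [4 0 0 0 0 0], max=4
Drop 2: I rot1 at col 1 lands with bottom-row=0; cleared 0 line(s) (total 0); column heights now [4 4 0 0 0 0], max=4
Drop 3: I rot3 at col 5 lands with bottom-row=0; cleared 0 line(s) (total 0); column heights now [4 4 0 0 0 4], max=4
Drop 4: O rot3 at col 4 lands with bottom-row=4; cleared 0 line(s) (total 0); column heights now [4 4 0 0 6 6], max=6
Drop 5: O rot0 at col 1 lands with bottom-row=4; cleared 0 line(s) (total 0); column heights now [4 6 6 0 6 6], max=6
Test piece Z rot1 at col 2 (width 2): heights before test = [4 6 6 0 6 6]; fits = False

Answer: no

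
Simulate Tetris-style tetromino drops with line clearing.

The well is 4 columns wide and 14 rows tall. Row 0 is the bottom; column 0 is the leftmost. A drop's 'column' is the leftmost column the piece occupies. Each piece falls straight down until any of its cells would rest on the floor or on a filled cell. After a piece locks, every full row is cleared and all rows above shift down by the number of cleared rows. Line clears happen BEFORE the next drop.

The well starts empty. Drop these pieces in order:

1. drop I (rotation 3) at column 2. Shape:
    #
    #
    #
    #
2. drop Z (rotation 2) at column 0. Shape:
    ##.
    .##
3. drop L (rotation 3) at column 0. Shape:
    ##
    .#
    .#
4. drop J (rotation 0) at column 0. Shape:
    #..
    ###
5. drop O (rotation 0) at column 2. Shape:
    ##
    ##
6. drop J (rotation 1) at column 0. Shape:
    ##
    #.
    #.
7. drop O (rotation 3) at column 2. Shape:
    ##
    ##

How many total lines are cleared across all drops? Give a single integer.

Drop 1: I rot3 at col 2 lands with bottom-row=0; cleared 0 line(s) (total 0); column heights now [0 0 4 0], max=4
Drop 2: Z rot2 at col 0 lands with bottom-row=4; cleared 0 line(s) (total 0); column heights now [6 6 5 0], max=6
Drop 3: L rot3 at col 0 lands with bottom-row=6; cleared 0 line(s) (total 0); column heights now [9 9 5 0], max=9
Drop 4: J rot0 at col 0 lands with bottom-row=9; cleared 0 line(s) (total 0); column heights now [11 10 10 0], max=11
Drop 5: O rot0 at col 2 lands with bottom-row=10; cleared 0 line(s) (total 0); column heights now [11 10 12 12], max=12
Drop 6: J rot1 at col 0 lands with bottom-row=11; cleared 0 line(s) (total 0); column heights now [14 14 12 12], max=14
Drop 7: O rot3 at col 2 lands with bottom-row=12; cleared 1 line(s) (total 1); column heights now [13 10 13 13], max=13

Answer: 1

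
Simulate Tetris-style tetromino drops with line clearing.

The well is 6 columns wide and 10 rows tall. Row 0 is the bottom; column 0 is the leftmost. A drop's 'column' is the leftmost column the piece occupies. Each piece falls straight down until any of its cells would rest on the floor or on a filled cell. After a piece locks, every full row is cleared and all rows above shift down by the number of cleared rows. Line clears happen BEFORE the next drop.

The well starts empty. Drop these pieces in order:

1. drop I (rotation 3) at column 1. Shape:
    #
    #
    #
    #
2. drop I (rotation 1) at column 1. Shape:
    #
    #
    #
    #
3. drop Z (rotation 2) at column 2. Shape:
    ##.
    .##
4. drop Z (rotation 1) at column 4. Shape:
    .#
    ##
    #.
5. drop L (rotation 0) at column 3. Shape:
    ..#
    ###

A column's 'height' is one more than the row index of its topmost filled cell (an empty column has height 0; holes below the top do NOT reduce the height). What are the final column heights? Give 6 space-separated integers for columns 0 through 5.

Answer: 0 8 2 5 5 6

Derivation:
Drop 1: I rot3 at col 1 lands with bottom-row=0; cleared 0 line(s) (total 0); column heights now [0 4 0 0 0 0], max=4
Drop 2: I rot1 at col 1 lands with bottom-row=4; cleared 0 line(s) (total 0); column heights now [0 8 0 0 0 0], max=8
Drop 3: Z rot2 at col 2 lands with bottom-row=0; cleared 0 line(s) (total 0); column heights now [0 8 2 2 1 0], max=8
Drop 4: Z rot1 at col 4 lands with bottom-row=1; cleared 0 line(s) (total 0); column heights now [0 8 2 2 3 4], max=8
Drop 5: L rot0 at col 3 lands with bottom-row=4; cleared 0 line(s) (total 0); column heights now [0 8 2 5 5 6], max=8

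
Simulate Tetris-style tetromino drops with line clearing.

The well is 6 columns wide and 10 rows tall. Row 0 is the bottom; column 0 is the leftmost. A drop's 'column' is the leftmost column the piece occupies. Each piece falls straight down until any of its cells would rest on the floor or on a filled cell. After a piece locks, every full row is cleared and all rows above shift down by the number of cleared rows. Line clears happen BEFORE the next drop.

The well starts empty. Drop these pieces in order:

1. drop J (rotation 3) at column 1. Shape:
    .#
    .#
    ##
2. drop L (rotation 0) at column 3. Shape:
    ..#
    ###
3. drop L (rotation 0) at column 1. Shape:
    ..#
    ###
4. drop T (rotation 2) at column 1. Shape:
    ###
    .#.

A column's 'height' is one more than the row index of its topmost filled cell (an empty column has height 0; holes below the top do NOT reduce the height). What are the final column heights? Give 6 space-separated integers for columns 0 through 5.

Drop 1: J rot3 at col 1 lands with bottom-row=0; cleared 0 line(s) (total 0); column heights now [0 1 3 0 0 0], max=3
Drop 2: L rot0 at col 3 lands with bottom-row=0; cleared 0 line(s) (total 0); column heights now [0 1 3 1 1 2], max=3
Drop 3: L rot0 at col 1 lands with bottom-row=3; cleared 0 line(s) (total 0); column heights now [0 4 4 5 1 2], max=5
Drop 4: T rot2 at col 1 lands with bottom-row=4; cleared 0 line(s) (total 0); column heights now [0 6 6 6 1 2], max=6

Answer: 0 6 6 6 1 2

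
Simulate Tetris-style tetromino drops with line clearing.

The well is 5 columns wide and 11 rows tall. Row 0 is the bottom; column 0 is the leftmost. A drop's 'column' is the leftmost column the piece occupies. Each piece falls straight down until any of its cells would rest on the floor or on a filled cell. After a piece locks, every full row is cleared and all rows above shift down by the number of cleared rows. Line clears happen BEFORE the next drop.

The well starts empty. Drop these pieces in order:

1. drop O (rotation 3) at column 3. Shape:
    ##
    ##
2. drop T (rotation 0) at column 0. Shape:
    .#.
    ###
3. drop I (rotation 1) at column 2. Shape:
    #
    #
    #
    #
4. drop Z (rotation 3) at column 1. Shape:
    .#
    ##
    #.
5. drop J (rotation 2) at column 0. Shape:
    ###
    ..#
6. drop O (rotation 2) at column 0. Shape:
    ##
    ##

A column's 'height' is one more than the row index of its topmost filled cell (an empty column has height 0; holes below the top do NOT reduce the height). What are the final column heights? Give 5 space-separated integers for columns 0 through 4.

Answer: 10 10 8 1 1

Derivation:
Drop 1: O rot3 at col 3 lands with bottom-row=0; cleared 0 line(s) (total 0); column heights now [0 0 0 2 2], max=2
Drop 2: T rot0 at col 0 lands with bottom-row=0; cleared 1 line(s) (total 1); column heights now [0 1 0 1 1], max=1
Drop 3: I rot1 at col 2 lands with bottom-row=0; cleared 0 line(s) (total 1); column heights now [0 1 4 1 1], max=4
Drop 4: Z rot3 at col 1 lands with bottom-row=3; cleared 0 line(s) (total 1); column heights now [0 5 6 1 1], max=6
Drop 5: J rot2 at col 0 lands with bottom-row=6; cleared 0 line(s) (total 1); column heights now [8 8 8 1 1], max=8
Drop 6: O rot2 at col 0 lands with bottom-row=8; cleared 0 line(s) (total 1); column heights now [10 10 8 1 1], max=10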